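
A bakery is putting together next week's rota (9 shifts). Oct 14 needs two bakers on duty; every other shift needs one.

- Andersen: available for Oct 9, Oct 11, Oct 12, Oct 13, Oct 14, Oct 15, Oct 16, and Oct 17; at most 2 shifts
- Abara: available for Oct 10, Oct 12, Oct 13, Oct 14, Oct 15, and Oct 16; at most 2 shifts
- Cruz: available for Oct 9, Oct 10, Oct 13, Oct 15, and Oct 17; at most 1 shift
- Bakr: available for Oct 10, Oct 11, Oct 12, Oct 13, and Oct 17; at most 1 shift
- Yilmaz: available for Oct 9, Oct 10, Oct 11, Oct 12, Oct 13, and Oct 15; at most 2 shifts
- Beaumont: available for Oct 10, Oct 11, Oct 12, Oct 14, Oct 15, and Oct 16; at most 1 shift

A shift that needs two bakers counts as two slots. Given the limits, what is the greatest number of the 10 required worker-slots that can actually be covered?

Total capacity across all bakers is 2+2+1+1+2+1 = 9, and 10 slots are needed, so at most 9 can be filled.
An assignment achieving 9: Oct 9→Andersen, Oct 10→Yilmaz, Oct 11→Bakr, Oct 12→Yilmaz, Oct 14→Andersen+Abara, Oct 15→Beaumont, Oct 16→Abara, Oct 17→Cruz.
Loads: Andersen 2/2, Abara 2/2, Cruz 1/1, Bakr 1/1, Yilmaz 2/2, Beaumont 1/1.

9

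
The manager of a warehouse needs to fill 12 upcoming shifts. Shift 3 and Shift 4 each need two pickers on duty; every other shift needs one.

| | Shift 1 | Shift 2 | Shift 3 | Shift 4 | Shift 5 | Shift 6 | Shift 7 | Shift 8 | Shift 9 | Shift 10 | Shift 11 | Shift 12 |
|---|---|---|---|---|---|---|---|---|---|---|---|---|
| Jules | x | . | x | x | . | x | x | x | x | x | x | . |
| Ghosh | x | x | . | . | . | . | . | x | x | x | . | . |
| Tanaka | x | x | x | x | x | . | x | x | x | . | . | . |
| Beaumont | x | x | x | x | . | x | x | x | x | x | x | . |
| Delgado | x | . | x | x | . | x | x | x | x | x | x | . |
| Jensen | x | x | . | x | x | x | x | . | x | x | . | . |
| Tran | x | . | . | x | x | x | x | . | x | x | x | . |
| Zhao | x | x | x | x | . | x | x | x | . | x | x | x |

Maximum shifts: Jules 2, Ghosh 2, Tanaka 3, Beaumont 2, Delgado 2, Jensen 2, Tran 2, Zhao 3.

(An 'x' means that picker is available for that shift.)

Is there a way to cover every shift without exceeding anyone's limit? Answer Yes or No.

Shift 12 can only be covered by Zhao, so that assignment is forced.
One valid schedule: Shift 1→Beaumont, Shift 2→Ghosh, Shift 3→Delgado+Zhao, Shift 4→Delgado+Jensen, Shift 5→Tanaka, Shift 6→Jules, Shift 7→Tanaka, Shift 8→Ghosh, Shift 9→Tanaka, Shift 10→Beaumont, Shift 11→Jules, Shift 12→Zhao.
Loads: Jules 2/2, Ghosh 2/2, Tanaka 3/3, Beaumont 2/2, Delgado 2/2, Jensen 1/2, Tran 0/2, Zhao 2/3 — all within limits.

Yes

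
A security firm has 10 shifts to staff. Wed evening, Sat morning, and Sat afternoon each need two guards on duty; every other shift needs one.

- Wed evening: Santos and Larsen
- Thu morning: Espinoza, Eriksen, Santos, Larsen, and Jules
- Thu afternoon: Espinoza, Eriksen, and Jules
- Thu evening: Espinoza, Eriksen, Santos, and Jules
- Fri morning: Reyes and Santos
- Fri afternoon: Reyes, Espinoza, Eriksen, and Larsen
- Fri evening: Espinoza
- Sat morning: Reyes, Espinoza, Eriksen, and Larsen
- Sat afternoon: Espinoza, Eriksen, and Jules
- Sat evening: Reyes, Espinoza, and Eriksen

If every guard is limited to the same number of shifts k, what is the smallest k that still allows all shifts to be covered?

With 6 guards and 13 worker-slots to fill, someone must work at least ⌈13/6⌉ = 3 shifts, so k ≥ 3.
k = 3 works: Wed evening→Santos+Larsen, Thu morning→Santos, Thu afternoon→Espinoza, Thu evening→Eriksen, Fri morning→Reyes, Fri afternoon→Reyes, Fri evening→Espinoza, Sat morning→Eriksen+Larsen, Sat afternoon→Espinoza+Eriksen, Sat evening→Reyes.
Loads: Reyes 3, Espinoza 3, Eriksen 3, Santos 2, Larsen 2, Jules 0 — all ≤ 3.

3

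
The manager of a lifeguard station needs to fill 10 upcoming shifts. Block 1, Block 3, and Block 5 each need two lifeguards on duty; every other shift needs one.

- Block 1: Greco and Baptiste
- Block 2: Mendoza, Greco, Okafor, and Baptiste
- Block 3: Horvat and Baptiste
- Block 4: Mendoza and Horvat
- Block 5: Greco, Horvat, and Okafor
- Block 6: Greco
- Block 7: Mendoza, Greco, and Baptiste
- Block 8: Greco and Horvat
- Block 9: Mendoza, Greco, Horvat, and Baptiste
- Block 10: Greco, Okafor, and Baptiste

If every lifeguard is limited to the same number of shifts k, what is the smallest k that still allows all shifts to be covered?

With 5 lifeguards and 13 worker-slots to fill, someone must work at least ⌈13/5⌉ = 3 shifts, so k ≥ 3.
k = 3 works: Block 1→Greco+Baptiste, Block 2→Mendoza, Block 3→Horvat+Baptiste, Block 4→Mendoza, Block 5→Horvat+Okafor, Block 6→Greco, Block 7→Mendoza, Block 8→Greco, Block 9→Horvat, Block 10→Okafor.
Loads: Mendoza 3, Greco 3, Horvat 3, Okafor 2, Baptiste 2 — all ≤ 3.

3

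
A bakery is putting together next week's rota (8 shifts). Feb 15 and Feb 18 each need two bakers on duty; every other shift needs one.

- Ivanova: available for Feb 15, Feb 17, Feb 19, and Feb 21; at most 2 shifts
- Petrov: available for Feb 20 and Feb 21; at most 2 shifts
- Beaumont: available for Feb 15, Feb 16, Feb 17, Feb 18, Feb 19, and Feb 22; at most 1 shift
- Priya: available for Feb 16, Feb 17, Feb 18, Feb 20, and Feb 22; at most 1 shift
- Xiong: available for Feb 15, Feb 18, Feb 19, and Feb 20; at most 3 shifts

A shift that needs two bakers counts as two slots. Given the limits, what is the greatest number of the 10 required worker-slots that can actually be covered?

Total capacity across all bakers is 2+2+1+1+3 = 9, and 10 slots are needed, so at most 9 can be filled.
An assignment achieving 9: Feb 15→Ivanova+Xiong, Feb 16→Beaumont, Feb 17→Ivanova, Feb 18→Xiong, Feb 19→Xiong, Feb 20→Petrov, Feb 21→Petrov, Feb 22→Priya.
Loads: Ivanova 2/2, Petrov 2/2, Beaumont 1/1, Priya 1/1, Xiong 3/3.

9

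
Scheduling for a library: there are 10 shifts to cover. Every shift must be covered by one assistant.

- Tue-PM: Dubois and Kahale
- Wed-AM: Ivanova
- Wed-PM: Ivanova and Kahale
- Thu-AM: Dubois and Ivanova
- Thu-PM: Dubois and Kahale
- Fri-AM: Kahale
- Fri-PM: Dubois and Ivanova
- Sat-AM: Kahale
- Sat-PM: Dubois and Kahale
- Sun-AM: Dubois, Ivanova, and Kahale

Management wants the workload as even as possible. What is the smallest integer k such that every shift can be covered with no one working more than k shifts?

With 3 assistants and 10 worker-slots to fill, someone must work at least ⌈10/3⌉ = 4 shifts, so k ≥ 4.
k = 4 works: Tue-PM→Dubois, Wed-AM→Ivanova, Wed-PM→Ivanova, Thu-AM→Dubois, Thu-PM→Dubois, Fri-AM→Kahale, Fri-PM→Dubois, Sat-AM→Kahale, Sat-PM→Kahale, Sun-AM→Ivanova.
Loads: Dubois 4, Ivanova 3, Kahale 3 — all ≤ 4.

4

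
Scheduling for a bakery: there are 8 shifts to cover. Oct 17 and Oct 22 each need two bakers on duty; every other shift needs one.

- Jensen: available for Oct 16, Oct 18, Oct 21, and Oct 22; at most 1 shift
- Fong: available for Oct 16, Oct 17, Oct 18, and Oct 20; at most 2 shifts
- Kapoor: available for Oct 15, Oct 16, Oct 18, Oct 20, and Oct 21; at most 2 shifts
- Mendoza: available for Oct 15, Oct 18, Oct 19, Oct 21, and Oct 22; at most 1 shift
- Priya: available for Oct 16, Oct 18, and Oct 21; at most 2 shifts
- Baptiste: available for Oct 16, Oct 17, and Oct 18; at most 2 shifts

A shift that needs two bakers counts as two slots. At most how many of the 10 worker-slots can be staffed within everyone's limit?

9

Total capacity across all bakers is 1+2+2+1+2+2 = 10, and 10 slots are needed, so at most 10 can be filled.
Shifts {Oct 19, Oct 22} need 3 slots but only Jensen and Mendoza are available for them, supplying at most 2 — so at least 1 slot must go unfilled.
An assignment achieving 9: Oct 15→Kapoor, Oct 16→Priya, Oct 17→Fong+Baptiste, Oct 18→Priya, Oct 19→Mendoza, Oct 20→Fong, Oct 21→Kapoor, Oct 22→Jensen.
Loads: Jensen 1/1, Fong 2/2, Kapoor 2/2, Mendoza 1/1, Priya 2/2, Baptiste 1/2.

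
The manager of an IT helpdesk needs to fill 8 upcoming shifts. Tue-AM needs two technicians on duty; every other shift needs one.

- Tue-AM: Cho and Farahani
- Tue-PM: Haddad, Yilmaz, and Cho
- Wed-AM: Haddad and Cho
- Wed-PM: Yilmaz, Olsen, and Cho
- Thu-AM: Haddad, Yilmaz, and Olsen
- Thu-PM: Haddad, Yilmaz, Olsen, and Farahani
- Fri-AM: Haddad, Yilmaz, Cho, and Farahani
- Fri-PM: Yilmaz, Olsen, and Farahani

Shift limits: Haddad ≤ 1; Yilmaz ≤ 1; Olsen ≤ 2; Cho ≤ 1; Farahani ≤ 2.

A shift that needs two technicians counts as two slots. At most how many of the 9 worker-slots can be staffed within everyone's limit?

7

Total capacity across all technicians is 1+1+2+1+2 = 7, and 9 slots are needed, so at most 7 can be filled.
An assignment achieving 7: Tue-AM→Cho+Farahani, Tue-PM→Yilmaz, Wed-AM→Haddad, Wed-PM→Olsen, Thu-AM→Olsen, Fri-PM→Farahani.
Loads: Haddad 1/1, Yilmaz 1/1, Olsen 2/2, Cho 1/1, Farahani 2/2.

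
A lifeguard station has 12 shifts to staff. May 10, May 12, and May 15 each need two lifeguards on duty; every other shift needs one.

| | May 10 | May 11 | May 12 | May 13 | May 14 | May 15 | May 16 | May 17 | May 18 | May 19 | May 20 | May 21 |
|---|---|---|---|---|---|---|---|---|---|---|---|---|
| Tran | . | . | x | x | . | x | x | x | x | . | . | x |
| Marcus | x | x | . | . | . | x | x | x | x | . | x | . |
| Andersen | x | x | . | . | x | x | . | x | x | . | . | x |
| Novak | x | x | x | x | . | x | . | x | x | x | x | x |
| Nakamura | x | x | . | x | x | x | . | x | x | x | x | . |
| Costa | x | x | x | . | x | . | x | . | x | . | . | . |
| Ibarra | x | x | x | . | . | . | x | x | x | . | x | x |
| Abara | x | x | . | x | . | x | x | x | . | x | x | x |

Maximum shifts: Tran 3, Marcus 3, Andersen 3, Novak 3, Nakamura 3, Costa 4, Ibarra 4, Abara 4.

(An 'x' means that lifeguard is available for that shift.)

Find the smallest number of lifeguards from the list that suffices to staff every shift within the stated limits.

15 slots to fill and no one can take more than 4, so at least ⌈15/4⌉ = 4 lifeguards are needed.
Tran, Costa, Ibarra, and Abara alone can cover everything: May 10→Costa+Ibarra, May 11→Costa, May 12→Tran+Costa, May 13→Tran, May 14→Costa, May 15→Tran+Abara, May 16→Abara, May 17→Ibarra, May 18→Ibarra, May 19→Abara, May 20→Ibarra, May 21→Abara.

4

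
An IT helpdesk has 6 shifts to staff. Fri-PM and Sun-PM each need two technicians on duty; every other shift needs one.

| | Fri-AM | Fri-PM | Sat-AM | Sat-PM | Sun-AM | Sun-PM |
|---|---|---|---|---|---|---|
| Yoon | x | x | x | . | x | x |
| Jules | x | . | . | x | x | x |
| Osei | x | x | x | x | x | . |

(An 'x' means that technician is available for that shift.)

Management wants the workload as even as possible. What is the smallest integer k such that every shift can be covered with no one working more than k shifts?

3

With 3 technicians and 8 worker-slots to fill, someone must work at least ⌈8/3⌉ = 3 shifts, so k ≥ 3.
k = 3 works: Fri-AM→Jules, Fri-PM→Yoon+Osei, Sat-AM→Yoon, Sat-PM→Jules, Sun-AM→Osei, Sun-PM→Yoon+Jules.
Loads: Yoon 3, Jules 3, Osei 2 — all ≤ 3.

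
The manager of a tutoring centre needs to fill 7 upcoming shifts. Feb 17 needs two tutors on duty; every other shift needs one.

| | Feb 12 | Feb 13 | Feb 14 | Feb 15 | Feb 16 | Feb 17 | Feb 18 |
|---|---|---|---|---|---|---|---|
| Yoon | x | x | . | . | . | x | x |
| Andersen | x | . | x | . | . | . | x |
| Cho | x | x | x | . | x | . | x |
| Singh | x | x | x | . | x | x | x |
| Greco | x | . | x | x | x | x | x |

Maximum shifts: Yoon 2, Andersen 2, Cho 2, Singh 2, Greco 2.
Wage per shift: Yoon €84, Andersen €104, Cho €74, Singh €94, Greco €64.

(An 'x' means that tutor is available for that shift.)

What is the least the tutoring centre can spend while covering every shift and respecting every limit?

€632

Feb 15 can only be covered by Greco, so that assignment is forced.
Picking the cheapest available tutor for each shift independently would cost €542, but that ignores the shift limits.
An optimal schedule: Feb 12→Yoon, Feb 13→Cho, Feb 14→Cho, Feb 15→Greco, Feb 16→Greco, Feb 17→Yoon+Singh, Feb 18→Singh.
Total: 84 + 74 + 74 + 64 + 64 + 84 + 94 + 94 = €632.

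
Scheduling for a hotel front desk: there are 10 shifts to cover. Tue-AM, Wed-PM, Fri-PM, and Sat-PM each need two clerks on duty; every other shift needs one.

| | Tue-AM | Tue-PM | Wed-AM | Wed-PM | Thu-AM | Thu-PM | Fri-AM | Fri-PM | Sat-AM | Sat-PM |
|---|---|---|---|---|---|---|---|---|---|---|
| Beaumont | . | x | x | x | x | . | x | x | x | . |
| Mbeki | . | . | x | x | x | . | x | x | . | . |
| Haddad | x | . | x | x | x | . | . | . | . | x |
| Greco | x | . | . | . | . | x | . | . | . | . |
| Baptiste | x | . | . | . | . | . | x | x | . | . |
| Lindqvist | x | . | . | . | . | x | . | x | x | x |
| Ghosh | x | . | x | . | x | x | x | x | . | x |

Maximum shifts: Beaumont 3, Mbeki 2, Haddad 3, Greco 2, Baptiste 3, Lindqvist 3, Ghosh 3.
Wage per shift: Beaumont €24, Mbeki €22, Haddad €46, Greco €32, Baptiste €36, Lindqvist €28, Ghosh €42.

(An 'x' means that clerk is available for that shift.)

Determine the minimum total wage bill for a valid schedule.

€414

Tue-PM can only be covered by Beaumont, so that assignment is forced.
Picking the cheapest available clerk for each shift independently would cost €364, but that ignores the shift limits.
An optimal schedule: Tue-AM→Greco+Baptiste, Tue-PM→Beaumont, Wed-AM→Mbeki, Wed-PM→Mbeki+Beaumont, Thu-AM→Beaumont, Thu-PM→Greco, Fri-AM→Baptiste, Fri-PM→Lindqvist+Baptiste, Sat-AM→Lindqvist, Sat-PM→Lindqvist+Ghosh.
Total: 32 + 36 + 24 + 22 + 22 + 24 + 24 + 32 + 36 + 28 + 36 + 28 + 28 + 42 = €414.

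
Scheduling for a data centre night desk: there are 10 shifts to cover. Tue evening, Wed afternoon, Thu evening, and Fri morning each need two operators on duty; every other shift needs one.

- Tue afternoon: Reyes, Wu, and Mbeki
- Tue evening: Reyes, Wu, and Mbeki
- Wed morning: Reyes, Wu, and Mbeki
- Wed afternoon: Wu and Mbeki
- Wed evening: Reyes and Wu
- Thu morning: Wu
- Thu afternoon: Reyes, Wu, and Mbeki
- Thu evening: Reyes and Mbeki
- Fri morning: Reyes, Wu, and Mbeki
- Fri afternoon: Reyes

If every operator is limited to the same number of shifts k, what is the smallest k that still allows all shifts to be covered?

5

With 3 operators and 14 worker-slots to fill, someone must work at least ⌈14/3⌉ = 5 shifts, so k ≥ 5.
k = 5 works: Tue afternoon→Reyes, Tue evening→Reyes+Wu, Wed morning→Wu, Wed afternoon→Wu+Mbeki, Wed evening→Reyes, Thu morning→Wu, Thu afternoon→Mbeki, Thu evening→Reyes+Mbeki, Fri morning→Wu+Mbeki, Fri afternoon→Reyes.
Loads: Reyes 5, Wu 5, Mbeki 4 — all ≤ 5.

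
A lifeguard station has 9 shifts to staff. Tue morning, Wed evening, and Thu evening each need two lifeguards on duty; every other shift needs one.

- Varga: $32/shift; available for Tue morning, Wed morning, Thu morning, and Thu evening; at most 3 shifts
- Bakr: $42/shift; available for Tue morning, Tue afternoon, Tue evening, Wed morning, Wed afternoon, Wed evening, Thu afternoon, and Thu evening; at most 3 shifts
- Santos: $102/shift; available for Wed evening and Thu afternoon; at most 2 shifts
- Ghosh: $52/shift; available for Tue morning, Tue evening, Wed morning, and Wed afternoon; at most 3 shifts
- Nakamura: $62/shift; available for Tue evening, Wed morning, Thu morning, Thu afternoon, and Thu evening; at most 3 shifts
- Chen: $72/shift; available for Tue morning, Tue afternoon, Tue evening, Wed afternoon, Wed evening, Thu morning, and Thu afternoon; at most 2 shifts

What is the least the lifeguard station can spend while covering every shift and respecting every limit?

$574

Picking the cheapest available lifeguard for each shift independently would cost $494, but that ignores the shift limits.
An optimal schedule: Tue morning→Varga+Ghosh, Tue afternoon→Bakr, Tue evening→Ghosh, Wed morning→Ghosh, Wed afternoon→Bakr, Wed evening→Bakr+Chen, Thu morning→Varga, Thu afternoon→Nakamura, Thu evening→Varga+Nakamura.
Total: 32 + 52 + 42 + 52 + 52 + 42 + 42 + 72 + 32 + 62 + 32 + 62 = $574.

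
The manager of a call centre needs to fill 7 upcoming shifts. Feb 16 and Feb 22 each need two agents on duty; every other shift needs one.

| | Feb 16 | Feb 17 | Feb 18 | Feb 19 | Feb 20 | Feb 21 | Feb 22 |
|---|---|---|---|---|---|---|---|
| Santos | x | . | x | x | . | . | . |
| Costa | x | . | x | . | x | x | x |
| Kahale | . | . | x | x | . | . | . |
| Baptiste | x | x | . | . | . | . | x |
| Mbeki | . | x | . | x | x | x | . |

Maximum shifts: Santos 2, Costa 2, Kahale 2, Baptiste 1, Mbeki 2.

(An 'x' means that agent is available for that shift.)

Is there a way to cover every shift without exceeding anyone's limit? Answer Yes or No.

No

Total capacity is 9 and 9 slots are needed, so capacity alone doesn't rule it out.
Shifts {Feb 16, Feb 17, Feb 20, Feb 21, Feb 22} need 7 worker-slots in total, but the agents available for any of those shifts (Santos, Costa, Baptiste, and Mbeki) can supply at most 6 among them. So no valid schedule exists.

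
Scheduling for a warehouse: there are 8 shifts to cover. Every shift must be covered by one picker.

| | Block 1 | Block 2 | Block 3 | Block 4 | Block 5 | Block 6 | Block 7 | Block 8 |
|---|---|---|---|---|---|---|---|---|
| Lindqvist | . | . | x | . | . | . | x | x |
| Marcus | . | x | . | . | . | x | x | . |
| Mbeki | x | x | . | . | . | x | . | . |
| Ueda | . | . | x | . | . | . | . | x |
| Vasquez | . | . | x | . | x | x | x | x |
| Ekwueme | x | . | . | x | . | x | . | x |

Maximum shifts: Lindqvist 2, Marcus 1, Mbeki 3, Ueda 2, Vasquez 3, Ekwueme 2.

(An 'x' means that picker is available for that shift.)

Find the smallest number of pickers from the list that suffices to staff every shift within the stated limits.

8 slots to fill and no one can take more than 3, so at least ⌈8/3⌉ = 3 pickers are needed.
Mbeki, Vasquez, and Ekwueme alone can cover everything: Block 1→Mbeki, Block 2→Mbeki, Block 3→Vasquez, Block 4→Ekwueme, Block 5→Vasquez, Block 6→Mbeki, Block 7→Vasquez, Block 8→Ekwueme.

3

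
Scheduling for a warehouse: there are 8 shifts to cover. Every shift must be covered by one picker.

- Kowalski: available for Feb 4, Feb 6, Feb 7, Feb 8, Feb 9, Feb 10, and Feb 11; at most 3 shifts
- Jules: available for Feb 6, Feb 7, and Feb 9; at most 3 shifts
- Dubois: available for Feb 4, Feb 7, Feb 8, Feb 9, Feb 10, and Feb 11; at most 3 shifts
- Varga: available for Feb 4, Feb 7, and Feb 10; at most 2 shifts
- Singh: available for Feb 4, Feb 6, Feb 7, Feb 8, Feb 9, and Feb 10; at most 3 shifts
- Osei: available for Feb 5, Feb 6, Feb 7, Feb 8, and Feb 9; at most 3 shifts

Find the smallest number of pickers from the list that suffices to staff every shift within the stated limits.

8 slots to fill and no one can take more than 3, so at least ⌈8/3⌉ = 3 pickers are needed.
Kowalski, Jules, and Osei alone can cover everything: Feb 4→Kowalski, Feb 5→Osei, Feb 6→Jules, Feb 7→Jules, Feb 8→Osei, Feb 9→Jules, Feb 10→Kowalski, Feb 11→Kowalski.

3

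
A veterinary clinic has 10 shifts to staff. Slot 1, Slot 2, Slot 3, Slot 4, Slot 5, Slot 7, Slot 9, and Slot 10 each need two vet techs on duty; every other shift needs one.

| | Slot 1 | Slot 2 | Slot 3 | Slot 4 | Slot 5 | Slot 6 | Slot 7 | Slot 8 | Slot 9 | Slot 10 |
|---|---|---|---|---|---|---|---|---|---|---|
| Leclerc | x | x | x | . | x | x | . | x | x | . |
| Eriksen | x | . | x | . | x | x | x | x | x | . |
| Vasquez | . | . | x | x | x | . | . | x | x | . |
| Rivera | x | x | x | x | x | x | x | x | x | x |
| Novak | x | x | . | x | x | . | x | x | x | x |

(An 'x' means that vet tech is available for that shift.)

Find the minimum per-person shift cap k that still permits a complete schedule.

With 5 vet techs and 18 worker-slots to fill, someone must work at least ⌈18/5⌉ = 4 shifts, so k ≥ 4.
k = 4 works: Slot 1→Leclerc+Eriksen, Slot 2→Leclerc+Rivera, Slot 3→Eriksen+Vasquez, Slot 4→Vasquez+Rivera, Slot 5→Eriksen+Vasquez, Slot 6→Leclerc, Slot 7→Eriksen+Rivera, Slot 8→Leclerc, Slot 9→Vasquez+Novak, Slot 10→Rivera+Novak.
Loads: Leclerc 4, Eriksen 4, Vasquez 4, Rivera 4, Novak 2 — all ≤ 4.

4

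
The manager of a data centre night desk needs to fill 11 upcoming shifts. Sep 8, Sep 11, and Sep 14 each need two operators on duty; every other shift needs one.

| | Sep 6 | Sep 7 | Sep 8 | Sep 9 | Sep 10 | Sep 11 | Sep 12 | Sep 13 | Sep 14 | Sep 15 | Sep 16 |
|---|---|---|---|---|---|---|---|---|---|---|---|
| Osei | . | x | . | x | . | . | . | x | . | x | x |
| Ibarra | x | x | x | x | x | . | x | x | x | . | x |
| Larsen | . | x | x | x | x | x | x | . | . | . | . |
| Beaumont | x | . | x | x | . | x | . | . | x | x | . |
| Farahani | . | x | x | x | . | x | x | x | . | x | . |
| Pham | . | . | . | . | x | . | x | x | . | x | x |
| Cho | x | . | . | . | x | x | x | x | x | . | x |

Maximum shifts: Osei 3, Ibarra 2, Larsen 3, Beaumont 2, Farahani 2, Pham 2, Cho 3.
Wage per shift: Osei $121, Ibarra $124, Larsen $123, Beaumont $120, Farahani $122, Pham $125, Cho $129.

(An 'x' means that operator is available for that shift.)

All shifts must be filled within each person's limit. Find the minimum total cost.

Picking the cheapest available operator for each shift independently would cost $1696, but that ignores the shift limits.
An optimal schedule: Sep 6→Beaumont, Sep 7→Osei, Sep 8→Larsen+Ibarra, Sep 9→Farahani, Sep 10→Larsen, Sep 11→Farahani+Larsen, Sep 12→Pham, Sep 13→Pham, Sep 14→Beaumont+Ibarra, Sep 15→Osei, Sep 16→Osei.
Total: 120 + 121 + 123 + 124 + 122 + 123 + 122 + 123 + 125 + 125 + 120 + 124 + 121 + 121 = $1714.

$1714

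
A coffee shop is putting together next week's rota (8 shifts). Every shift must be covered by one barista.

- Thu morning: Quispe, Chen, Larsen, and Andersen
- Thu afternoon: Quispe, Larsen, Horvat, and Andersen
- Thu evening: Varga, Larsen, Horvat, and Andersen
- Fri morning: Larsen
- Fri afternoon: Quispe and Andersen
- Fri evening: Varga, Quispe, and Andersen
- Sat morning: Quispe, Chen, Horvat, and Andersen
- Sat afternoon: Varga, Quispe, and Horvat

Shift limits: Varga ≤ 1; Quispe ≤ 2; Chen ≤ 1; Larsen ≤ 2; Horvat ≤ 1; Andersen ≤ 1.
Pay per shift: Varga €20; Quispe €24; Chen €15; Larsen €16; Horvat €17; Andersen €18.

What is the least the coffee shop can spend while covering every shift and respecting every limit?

€150

Fri morning can only be covered by Larsen, so that assignment is forced.
Picking the cheapest available barista for each shift independently would cost €131, but that ignores the shift limits.
An optimal schedule: Thu morning→Chen, Thu afternoon→Larsen, Thu evening→Horvat, Fri morning→Larsen, Fri afternoon→Quispe, Fri evening→Varga, Sat morning→Andersen, Sat afternoon→Quispe.
Total: 15 + 16 + 17 + 16 + 24 + 20 + 18 + 24 = €150.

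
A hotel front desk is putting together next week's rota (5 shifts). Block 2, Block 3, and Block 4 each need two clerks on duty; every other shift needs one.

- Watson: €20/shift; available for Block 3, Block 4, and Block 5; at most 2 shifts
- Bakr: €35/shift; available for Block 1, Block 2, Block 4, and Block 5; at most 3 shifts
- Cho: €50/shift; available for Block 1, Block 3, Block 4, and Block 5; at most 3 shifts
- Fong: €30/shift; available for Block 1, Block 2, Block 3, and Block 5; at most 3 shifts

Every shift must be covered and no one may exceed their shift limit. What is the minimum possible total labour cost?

Block 2 can only be covered by Bakr and Fong, so that assignment is forced.
Picking the cheapest available clerk for each shift independently would cost €220, but that ignores the shift limits.
An optimal schedule: Block 1→Fong, Block 2→Fong+Bakr, Block 3→Watson+Fong, Block 4→Watson+Bakr, Block 5→Bakr.
Total: 30 + 30 + 35 + 20 + 30 + 20 + 35 + 35 = €235.

€235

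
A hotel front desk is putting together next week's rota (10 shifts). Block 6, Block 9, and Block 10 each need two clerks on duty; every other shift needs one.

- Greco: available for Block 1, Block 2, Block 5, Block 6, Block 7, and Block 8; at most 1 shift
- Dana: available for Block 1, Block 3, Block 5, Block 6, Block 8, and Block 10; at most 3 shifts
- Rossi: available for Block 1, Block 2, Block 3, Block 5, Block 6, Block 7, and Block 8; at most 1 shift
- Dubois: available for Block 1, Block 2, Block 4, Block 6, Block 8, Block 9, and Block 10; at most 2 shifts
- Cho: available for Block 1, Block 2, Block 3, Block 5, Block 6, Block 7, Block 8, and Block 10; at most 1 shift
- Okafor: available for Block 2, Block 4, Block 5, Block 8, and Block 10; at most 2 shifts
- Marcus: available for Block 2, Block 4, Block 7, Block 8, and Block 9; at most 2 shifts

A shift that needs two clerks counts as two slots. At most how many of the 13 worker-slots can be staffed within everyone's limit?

12

Total capacity across all clerks is 1+3+1+2+1+2+2 = 12, and 13 slots are needed, so at most 12 can be filled.
An assignment achieving 12: Block 1→Dana, Block 2→Okafor, Block 3→Dana, Block 4→Dubois, Block 5→Okafor, Block 6→Rossi, Block 7→Greco, Block 8→Marcus, Block 9→Dubois+Marcus, Block 10→Dana+Cho.
Loads: Greco 1/1, Dana 3/3, Rossi 1/1, Dubois 2/2, Cho 1/1, Okafor 2/2, Marcus 2/2.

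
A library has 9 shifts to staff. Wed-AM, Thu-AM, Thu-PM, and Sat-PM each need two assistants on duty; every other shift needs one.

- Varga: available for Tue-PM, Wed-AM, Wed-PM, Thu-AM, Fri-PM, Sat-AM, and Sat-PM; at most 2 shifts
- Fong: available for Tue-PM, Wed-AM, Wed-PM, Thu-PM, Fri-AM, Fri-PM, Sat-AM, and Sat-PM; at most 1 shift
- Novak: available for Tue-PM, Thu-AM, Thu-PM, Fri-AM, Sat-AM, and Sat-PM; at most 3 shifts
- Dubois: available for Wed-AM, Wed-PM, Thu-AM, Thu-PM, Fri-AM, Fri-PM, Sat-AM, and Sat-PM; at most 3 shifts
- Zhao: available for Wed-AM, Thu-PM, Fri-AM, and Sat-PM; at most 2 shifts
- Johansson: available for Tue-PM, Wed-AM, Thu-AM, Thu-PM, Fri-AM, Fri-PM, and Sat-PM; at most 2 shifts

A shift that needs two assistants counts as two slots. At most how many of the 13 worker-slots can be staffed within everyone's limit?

13

Total capacity across all assistants is 2+1+3+3+2+2 = 13, and 13 slots are needed, so at most 13 can be filled.
An assignment achieving 13: Tue-PM→Varga, Wed-AM→Dubois+Zhao, Wed-PM→Varga, Thu-AM→Novak+Dubois, Thu-PM→Novak+Dubois, Fri-AM→Johansson, Fri-PM→Fong, Sat-AM→Novak, Sat-PM→Zhao+Johansson.
Loads: Varga 2/2, Fong 1/1, Novak 3/3, Dubois 3/3, Zhao 2/2, Johansson 2/2.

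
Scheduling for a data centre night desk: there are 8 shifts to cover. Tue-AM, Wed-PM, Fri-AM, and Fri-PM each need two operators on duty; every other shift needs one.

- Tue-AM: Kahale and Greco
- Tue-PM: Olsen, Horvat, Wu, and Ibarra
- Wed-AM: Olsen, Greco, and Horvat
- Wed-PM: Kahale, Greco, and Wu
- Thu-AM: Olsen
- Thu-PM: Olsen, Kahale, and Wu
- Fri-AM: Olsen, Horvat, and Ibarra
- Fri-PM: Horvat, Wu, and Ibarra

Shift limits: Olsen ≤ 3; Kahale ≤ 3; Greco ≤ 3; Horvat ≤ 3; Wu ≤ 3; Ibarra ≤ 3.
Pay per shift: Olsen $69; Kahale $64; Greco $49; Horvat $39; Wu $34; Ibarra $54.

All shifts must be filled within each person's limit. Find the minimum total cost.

$553

Tue-AM can only be covered by Kahale and Greco, so that assignment is forced.
Thu-AM can only be covered by Olsen, so that assignment is forced.
Picking the cheapest available operator for each shift independently would cost $538, but that ignores the shift limits.
An optimal schedule: Tue-AM→Greco+Kahale, Tue-PM→Horvat, Wed-AM→Greco, Wed-PM→Wu+Greco, Thu-AM→Olsen, Thu-PM→Wu, Fri-AM→Horvat+Ibarra, Fri-PM→Wu+Horvat.
Total: 49 + 64 + 39 + 49 + 34 + 49 + 69 + 34 + 39 + 54 + 34 + 39 = $553.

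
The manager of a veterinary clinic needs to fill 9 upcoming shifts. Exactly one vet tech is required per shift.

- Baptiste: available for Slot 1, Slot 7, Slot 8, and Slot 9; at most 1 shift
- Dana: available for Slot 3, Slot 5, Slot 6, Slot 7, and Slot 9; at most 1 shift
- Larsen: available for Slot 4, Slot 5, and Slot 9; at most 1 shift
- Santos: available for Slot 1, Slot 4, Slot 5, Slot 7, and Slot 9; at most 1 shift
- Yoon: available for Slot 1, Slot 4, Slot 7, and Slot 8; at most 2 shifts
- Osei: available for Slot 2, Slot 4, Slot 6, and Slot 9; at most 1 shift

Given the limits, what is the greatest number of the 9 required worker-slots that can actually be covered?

7

Total capacity across all vet techs is 1+1+1+1+2+1 = 7, and 9 slots are needed, so at most 7 can be filled.
An assignment achieving 7: Slot 1→Santos, Slot 2→Osei, Slot 3→Dana, Slot 4→Yoon, Slot 5→Larsen, Slot 7→Yoon, Slot 8→Baptiste.
Loads: Baptiste 1/1, Dana 1/1, Larsen 1/1, Santos 1/1, Yoon 2/2, Osei 1/1.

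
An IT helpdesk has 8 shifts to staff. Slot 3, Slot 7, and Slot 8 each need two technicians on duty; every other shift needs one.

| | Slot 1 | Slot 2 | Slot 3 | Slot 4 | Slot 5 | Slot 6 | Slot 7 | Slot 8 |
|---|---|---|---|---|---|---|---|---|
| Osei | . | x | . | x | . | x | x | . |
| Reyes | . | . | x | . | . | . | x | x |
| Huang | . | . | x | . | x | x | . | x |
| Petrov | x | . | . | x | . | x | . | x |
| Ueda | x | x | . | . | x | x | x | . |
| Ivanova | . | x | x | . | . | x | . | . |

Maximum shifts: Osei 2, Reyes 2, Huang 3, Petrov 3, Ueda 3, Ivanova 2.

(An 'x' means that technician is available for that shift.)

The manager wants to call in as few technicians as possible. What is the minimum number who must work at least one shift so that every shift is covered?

4

11 slots to fill and no one can take more than 3, so at least ⌈11/3⌉ = 4 technicians are needed.
Reyes, Huang, Petrov, and Ueda alone can cover everything: Slot 1→Petrov, Slot 2→Ueda, Slot 3→Reyes+Huang, Slot 4→Petrov, Slot 5→Huang, Slot 6→Ueda, Slot 7→Reyes+Ueda, Slot 8→Huang+Petrov.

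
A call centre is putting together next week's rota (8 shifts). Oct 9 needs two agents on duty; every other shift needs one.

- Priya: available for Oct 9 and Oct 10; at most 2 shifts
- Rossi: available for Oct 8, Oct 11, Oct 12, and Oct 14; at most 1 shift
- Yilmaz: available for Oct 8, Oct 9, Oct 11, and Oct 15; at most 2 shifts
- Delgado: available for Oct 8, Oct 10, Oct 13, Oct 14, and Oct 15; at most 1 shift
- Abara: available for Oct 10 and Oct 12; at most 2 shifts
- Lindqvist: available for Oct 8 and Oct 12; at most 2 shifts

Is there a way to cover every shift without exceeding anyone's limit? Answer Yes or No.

Total capacity is 10 and 9 slots are needed, so capacity alone doesn't rule it out.
Shifts {Oct 9, Oct 11, Oct 13, Oct 14, Oct 15} need 6 worker-slots in total, but the agents available for any of those shifts (Priya, Rossi, Yilmaz, and Delgado) can supply at most 5 among them. So no valid schedule exists.

No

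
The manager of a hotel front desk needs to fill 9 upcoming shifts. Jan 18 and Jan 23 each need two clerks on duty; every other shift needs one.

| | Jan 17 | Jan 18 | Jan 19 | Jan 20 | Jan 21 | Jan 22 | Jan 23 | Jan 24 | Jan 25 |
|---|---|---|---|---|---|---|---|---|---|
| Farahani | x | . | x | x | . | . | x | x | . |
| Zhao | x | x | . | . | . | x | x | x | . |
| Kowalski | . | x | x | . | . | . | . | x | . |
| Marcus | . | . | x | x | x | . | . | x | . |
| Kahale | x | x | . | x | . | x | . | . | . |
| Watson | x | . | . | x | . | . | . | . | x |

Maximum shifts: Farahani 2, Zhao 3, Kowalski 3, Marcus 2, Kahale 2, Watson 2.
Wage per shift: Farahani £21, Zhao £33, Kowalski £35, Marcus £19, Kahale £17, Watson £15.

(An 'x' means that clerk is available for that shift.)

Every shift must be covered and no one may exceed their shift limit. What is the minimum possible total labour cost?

£243

Jan 21 can only be covered by Marcus, so that assignment is forced.
Jan 23 can only be covered by Farahani and Zhao, so that assignment is forced.
Jan 25 can only be covered by Watson, so that assignment is forced.
Picking the cheapest available clerk for each shift independently would cost £223, but that ignores the shift limits.
An optimal schedule: Jan 17→Watson, Jan 18→Kahale+Zhao, Jan 19→Marcus, Jan 20→Farahani, Jan 21→Marcus, Jan 22→Kahale, Jan 23→Farahani+Zhao, Jan 24→Zhao, Jan 25→Watson.
Total: 15 + 17 + 33 + 19 + 21 + 19 + 17 + 21 + 33 + 33 + 15 = £243.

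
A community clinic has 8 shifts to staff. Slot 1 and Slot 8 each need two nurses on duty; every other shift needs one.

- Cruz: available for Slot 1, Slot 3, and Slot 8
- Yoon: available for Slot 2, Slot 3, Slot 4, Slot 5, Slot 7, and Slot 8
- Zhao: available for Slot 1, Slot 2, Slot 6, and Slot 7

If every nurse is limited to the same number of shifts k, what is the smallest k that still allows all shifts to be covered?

4

With 3 nurses and 10 worker-slots to fill, someone must work at least ⌈10/3⌉ = 4 shifts, so k ≥ 4.
k = 4 works: Slot 1→Cruz+Zhao, Slot 2→Yoon, Slot 3→Cruz, Slot 4→Yoon, Slot 5→Yoon, Slot 6→Zhao, Slot 7→Zhao, Slot 8→Cruz+Yoon.
Loads: Cruz 3, Yoon 4, Zhao 3 — all ≤ 4.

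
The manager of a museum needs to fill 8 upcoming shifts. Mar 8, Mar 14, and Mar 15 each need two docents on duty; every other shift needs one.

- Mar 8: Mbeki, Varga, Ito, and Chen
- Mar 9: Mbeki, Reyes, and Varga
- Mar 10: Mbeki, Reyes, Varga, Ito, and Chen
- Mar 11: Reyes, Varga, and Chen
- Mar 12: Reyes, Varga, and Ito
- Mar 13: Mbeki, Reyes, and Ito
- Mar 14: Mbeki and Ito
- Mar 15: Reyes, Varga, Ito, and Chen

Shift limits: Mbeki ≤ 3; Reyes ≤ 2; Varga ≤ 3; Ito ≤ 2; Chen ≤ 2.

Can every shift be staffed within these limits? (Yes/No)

Mar 14 can only be covered by Mbeki and Ito, so that assignment is forced.
One valid schedule: Mar 8→Varga+Ito, Mar 9→Mbeki, Mar 10→Varga, Mar 11→Reyes, Mar 12→Reyes, Mar 13→Mbeki, Mar 14→Mbeki+Ito, Mar 15→Varga+Chen.
Loads: Mbeki 3/3, Reyes 2/2, Varga 3/3, Ito 2/2, Chen 1/2 — all within limits.

Yes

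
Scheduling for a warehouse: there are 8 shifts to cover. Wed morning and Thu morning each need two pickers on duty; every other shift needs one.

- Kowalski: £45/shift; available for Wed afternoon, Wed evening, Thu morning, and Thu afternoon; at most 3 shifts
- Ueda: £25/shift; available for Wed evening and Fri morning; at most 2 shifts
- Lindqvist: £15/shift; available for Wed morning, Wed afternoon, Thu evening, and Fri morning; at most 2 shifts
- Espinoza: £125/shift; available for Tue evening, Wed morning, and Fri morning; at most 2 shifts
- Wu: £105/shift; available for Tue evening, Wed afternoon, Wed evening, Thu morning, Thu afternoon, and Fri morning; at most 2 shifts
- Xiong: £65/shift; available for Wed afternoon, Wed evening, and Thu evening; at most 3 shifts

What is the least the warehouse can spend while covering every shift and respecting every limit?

£550

Wed morning can only be covered by Lindqvist and Espinoza, so that assignment is forced.
Thu morning can only be covered by Kowalski and Wu, so that assignment is forced.
Picking the cheapest available picker for each shift independently would cost £510, but that ignores the shift limits.
An optimal schedule: Tue evening→Wu, Wed morning→Lindqvist+Espinoza, Wed afternoon→Kowalski, Wed evening→Ueda, Thu morning→Kowalski+Wu, Thu afternoon→Kowalski, Thu evening→Lindqvist, Fri morning→Ueda.
Total: 105 + 15 + 125 + 45 + 25 + 45 + 105 + 45 + 15 + 25 = £550.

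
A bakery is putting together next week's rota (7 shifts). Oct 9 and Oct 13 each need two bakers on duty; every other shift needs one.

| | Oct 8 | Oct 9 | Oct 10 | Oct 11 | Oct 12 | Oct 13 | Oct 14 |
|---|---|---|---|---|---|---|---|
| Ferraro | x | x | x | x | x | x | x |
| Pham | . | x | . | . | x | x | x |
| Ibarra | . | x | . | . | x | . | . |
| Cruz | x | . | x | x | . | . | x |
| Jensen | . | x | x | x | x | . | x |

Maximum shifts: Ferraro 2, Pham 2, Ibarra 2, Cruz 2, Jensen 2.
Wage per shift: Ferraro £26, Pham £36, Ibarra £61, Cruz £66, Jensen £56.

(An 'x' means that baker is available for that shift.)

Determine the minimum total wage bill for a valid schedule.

£424

Oct 13 can only be covered by Ferraro and Pham, so that assignment is forced.
Picking the cheapest available baker for each shift independently would cost £254, but that ignores the shift limits.
An optimal schedule: Oct 8→Ferraro, Oct 9→Pham+Ibarra, Oct 10→Jensen, Oct 11→Jensen, Oct 12→Ibarra, Oct 13→Ferraro+Pham, Oct 14→Cruz.
Total: 26 + 36 + 61 + 56 + 56 + 61 + 26 + 36 + 66 = £424.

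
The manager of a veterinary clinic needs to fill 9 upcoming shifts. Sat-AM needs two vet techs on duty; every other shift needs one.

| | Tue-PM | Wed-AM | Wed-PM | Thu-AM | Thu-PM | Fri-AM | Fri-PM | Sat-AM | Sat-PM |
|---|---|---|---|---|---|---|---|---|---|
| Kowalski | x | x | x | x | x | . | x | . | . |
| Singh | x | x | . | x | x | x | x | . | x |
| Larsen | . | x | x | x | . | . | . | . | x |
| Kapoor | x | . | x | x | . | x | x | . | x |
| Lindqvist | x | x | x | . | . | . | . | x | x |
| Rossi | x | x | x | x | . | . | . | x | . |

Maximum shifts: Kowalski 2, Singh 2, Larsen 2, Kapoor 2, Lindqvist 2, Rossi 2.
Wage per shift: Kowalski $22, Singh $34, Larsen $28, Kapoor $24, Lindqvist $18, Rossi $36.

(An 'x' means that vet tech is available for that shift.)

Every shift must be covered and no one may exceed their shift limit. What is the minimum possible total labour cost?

$254

Sat-AM can only be covered by Lindqvist and Rossi, so that assignment is forced.
Picking the cheapest available vet tech for each shift independently would cost $216, but that ignores the shift limits.
An optimal schedule: Tue-PM→Kapoor, Wed-AM→Larsen, Wed-PM→Larsen, Thu-AM→Singh, Thu-PM→Kowalski, Fri-AM→Kapoor, Fri-PM→Kowalski, Sat-AM→Lindqvist+Rossi, Sat-PM→Lindqvist.
Total: 24 + 28 + 28 + 34 + 22 + 24 + 22 + 18 + 36 + 18 = $254.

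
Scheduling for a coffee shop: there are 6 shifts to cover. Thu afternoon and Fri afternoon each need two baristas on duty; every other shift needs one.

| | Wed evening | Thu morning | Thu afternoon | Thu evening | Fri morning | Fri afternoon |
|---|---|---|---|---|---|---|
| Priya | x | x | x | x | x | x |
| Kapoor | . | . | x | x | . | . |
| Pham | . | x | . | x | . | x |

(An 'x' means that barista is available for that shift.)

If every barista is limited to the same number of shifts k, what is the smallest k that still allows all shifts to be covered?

4

With 3 baristas and 8 worker-slots to fill, someone must work at least ⌈8/3⌉ = 3 shifts, so k ≥ 3.
k = 3 fails: Shifts {Wed evening, Thu afternoon, Fri morning, Fri afternoon} need 6 worker-slots in total, but the baristas available for any of those shifts (Priya, Kapoor, and Pham) can supply at most 5 among them. So no valid schedule exists.
k = 4 works: Wed evening→Priya, Thu morning→Pham, Thu afternoon→Priya+Kapoor, Thu evening→Kapoor, Fri morning→Priya, Fri afternoon→Priya+Pham.
Loads: Priya 4, Kapoor 2, Pham 2 — all ≤ 4.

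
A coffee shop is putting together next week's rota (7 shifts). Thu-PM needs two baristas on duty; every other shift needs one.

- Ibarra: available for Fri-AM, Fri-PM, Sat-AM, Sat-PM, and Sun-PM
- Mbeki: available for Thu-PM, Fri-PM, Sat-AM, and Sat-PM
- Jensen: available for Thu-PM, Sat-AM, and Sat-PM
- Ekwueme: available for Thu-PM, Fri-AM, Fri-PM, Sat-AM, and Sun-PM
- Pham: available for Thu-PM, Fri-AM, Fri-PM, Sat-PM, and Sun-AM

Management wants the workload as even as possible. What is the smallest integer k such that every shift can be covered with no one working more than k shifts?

With 5 baristas and 8 worker-slots to fill, someone must work at least ⌈8/5⌉ = 2 shifts, so k ≥ 2.
k = 2 works: Thu-PM→Jensen+Ekwueme, Fri-AM→Ibarra, Fri-PM→Mbeki, Sat-AM→Mbeki, Sat-PM→Jensen, Sun-AM→Pham, Sun-PM→Ibarra.
Loads: Ibarra 2, Mbeki 2, Jensen 2, Ekwueme 1, Pham 1 — all ≤ 2.

2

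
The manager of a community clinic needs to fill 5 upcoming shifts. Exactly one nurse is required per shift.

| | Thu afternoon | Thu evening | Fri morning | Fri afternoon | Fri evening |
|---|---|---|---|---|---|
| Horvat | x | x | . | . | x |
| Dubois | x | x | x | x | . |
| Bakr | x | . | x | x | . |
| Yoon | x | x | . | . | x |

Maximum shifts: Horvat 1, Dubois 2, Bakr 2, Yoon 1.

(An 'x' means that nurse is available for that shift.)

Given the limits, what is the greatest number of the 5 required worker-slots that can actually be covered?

5

Total capacity across all nurses is 1+2+2+1 = 6, and 5 slots are needed, so at most 5 can be filled.
An assignment achieving 5: Thu afternoon→Bakr, Thu evening→Yoon, Fri morning→Dubois, Fri afternoon→Dubois, Fri evening→Horvat.
Loads: Horvat 1/1, Dubois 2/2, Bakr 1/2, Yoon 1/1.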